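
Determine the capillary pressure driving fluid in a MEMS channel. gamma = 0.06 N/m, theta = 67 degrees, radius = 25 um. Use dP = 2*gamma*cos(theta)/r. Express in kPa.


Step 1: cos(67 deg) = 0.3907
Step 2: Convert r to m: r = 25e-6 m
Step 3: dP = 2 * 0.06 * 0.3907 / 25e-6 = 1875.4 Pa
Step 4: Convert Pa to kPa (divide by 1000).
dP = 1.88 kPa


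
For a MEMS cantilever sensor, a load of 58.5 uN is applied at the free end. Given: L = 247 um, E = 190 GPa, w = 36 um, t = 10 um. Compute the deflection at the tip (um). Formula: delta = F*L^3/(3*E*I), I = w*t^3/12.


Step 1: Calculate the second moment of area.
I = w * t^3 / 12 = 36 * 10^3 / 12 = 3000.0 um^4
Step 2: Convert E to consistent units (1 GPa = 1000 uN/um^2).
E = 190 GPa = 190000 uN/um^2
Step 3: Calculate tip deflection.
delta = F * L^3 / (3 * E * I)
delta = 58.5 * 247^3 / (3 * 190000 * 3000.0)
delta = 0.5155 um


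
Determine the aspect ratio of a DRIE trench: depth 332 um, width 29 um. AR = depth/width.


Step 1: AR = depth / width
Step 2: AR = 332 / 29
AR = 11.4


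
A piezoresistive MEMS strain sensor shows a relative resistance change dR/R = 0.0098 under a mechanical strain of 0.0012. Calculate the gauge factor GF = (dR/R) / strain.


Step 1: Identify values.
dR/R = 0.0098, strain = 0.0012
Step 2: GF = (dR/R) / strain = 0.0098 / 0.0012
GF = 8.2


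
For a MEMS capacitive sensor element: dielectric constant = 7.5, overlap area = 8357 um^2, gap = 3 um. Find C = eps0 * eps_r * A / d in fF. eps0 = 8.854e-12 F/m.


Step 1: Convert area to m^2: A = 8357e-12 m^2
Step 2: Convert gap to m: d = 3e-6 m
Step 3: C = eps0 * eps_r * A / d
C = 8.854e-12 * 7.5 * 8357e-12 / 3e-6
Step 4: Convert to fF (multiply by 1e15).
C = 184.98 fF


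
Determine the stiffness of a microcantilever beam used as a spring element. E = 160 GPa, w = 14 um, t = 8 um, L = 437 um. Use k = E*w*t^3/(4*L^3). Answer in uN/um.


Step 1: Convert E to consistent units (1 GPa = 1000 uN/um^2).
E = 160 GPa = 160000 uN/um^2
Step 2: Compute t^3 = 8^3 = 512
Step 3: Compute L^3 = 437^3 = 83453453
Step 4: k = 160000 * 14 * 512 / (4 * 83453453)
k = 3.4357 uN/um


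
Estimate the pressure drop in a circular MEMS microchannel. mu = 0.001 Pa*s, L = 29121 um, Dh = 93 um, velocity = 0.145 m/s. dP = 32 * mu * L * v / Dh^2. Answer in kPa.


Step 1: Convert to SI: L = 29121e-6 m, Dh = 93e-6 m
Step 2: dP = 32 * 0.001 * 29121e-6 * 0.145 / (93e-6)^2
Step 3: dP = 15622.78 Pa
Step 4: Convert to kPa: dP = 15.62 kPa


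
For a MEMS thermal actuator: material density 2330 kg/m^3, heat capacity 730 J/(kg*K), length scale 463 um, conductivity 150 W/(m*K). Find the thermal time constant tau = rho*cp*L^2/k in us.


Step 1: Convert L to m: L = 463e-6 m
Step 2: L^2 = (463e-6)^2 = 2.14369e-07 m^2
Step 3: tau = 2330 * 730 * 2.14369e-07 / 150 = 2.43080155e-03 s
Step 4: Convert to microseconds (multiply by 1e6).
tau = 2430.802 us


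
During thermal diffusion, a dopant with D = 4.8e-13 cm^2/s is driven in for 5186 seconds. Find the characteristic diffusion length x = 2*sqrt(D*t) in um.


Step 1: Compute D*t = 4.8e-13 * 5186 = 2.48928e-09 cm^2
Step 2: sqrt(D*t) = 4.9893e-05 cm
Step 3: x = 2 * 4.9893e-05 cm = 9.9786e-05 cm
Step 4: Convert to um (1 cm = 1e4 um): x = 0.998 um


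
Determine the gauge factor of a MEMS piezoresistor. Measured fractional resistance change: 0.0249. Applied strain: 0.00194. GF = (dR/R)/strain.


Step 1: Identify values.
dR/R = 0.0249, strain = 0.00194
Step 2: GF = (dR/R) / strain = 0.0249 / 0.00194
GF = 12.8


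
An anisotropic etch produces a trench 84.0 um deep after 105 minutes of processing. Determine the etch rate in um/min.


Step 1: Etch rate = depth / time
Step 2: rate = 84.0 / 105
rate = 0.8 um/min


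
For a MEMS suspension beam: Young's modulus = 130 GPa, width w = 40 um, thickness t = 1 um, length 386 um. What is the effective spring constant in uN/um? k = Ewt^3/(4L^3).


Step 1: Convert E to consistent units (1 GPa = 1000 uN/um^2).
E = 130 GPa = 130000 uN/um^2
Step 2: Compute t^3 = 1^3 = 1
Step 3: Compute L^3 = 386^3 = 57512456
Step 4: k = 130000 * 40 * 1 / (4 * 57512456)
k = 0.0226 uN/um


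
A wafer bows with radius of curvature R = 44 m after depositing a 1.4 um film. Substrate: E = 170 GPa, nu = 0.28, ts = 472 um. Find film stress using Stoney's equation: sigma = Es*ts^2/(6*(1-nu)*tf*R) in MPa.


Step 1: Compute numerator: Es * ts^2 = 170 * 472^2 = 37873280 (GPa*um^2)
Step 2: Compute denominator (R in um): 6*(1-nu)*tf*R = 6*0.72*1.4*44e6 = 266112000.0 (um^2)
Step 3: sigma (GPa) = 37873280 / 266112000.0 = 1.42321e-01 GPa
Step 4: Convert to MPa (x1000): sigma = 142.3 MPa


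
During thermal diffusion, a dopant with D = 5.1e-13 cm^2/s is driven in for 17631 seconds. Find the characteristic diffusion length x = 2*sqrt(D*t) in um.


Step 1: Compute D*t = 5.1e-13 * 17631 = 8.99181e-09 cm^2
Step 2: sqrt(D*t) = 9.48252e-05 cm
Step 3: x = 2 * 9.48252e-05 cm = 1.896504e-04 cm
Step 4: Convert to um (1 cm = 1e4 um): x = 1.897 um


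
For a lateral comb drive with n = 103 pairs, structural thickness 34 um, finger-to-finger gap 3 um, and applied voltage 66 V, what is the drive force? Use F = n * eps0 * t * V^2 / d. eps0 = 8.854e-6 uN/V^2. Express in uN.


Step 1: Parameters: n=103, eps0=8.854e-6 uN/V^2, t=34 um, V=66 V, d=3 um
Step 2: V^2 = 4356
Step 3: F = 103 * 8.854e-6 * 34 * 4356 / 3
F = 45.022 uN


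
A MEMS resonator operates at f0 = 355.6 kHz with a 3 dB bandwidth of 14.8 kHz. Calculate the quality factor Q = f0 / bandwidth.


Step 1: Q = f0 / bandwidth
Step 2: Q = 355.6 / 14.8
Q = 24.0


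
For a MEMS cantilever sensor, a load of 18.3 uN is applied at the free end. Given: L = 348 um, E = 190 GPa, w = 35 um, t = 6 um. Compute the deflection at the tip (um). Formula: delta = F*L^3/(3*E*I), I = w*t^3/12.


Step 1: Calculate the second moment of area.
I = w * t^3 / 12 = 35 * 6^3 / 12 = 630.0 um^4
Step 2: Convert E to consistent units (1 GPa = 1000 uN/um^2).
E = 190 GPa = 190000 uN/um^2
Step 3: Calculate tip deflection.
delta = F * L^3 / (3 * E * I)
delta = 18.3 * 348^3 / (3 * 190000 * 630.0)
delta = 2.1477 um


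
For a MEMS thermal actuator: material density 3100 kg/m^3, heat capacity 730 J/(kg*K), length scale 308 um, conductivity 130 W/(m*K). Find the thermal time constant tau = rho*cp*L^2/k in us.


Step 1: Convert L to m: L = 308e-6 m
Step 2: L^2 = (308e-6)^2 = 9.4864e-08 m^2
Step 3: tau = 3100 * 730 * 9.4864e-08 / 130 = 1.65136332e-03 s
Step 4: Convert to microseconds (multiply by 1e6).
tau = 1651.363 us


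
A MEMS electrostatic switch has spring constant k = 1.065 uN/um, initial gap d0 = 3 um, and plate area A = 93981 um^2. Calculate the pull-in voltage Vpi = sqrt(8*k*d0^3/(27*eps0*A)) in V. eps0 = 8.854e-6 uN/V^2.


Step 1: Compute numerator: 8 * k * d0^3 = 8 * 1.065 * 3^3 = 230.04
Step 2: Compute denominator: 27 * eps0 * A = 27 * 8.854e-6 * 93981 = 22.46691
Step 3: Vpi = sqrt(230.04 / 22.46691)
Vpi = 3.2 V


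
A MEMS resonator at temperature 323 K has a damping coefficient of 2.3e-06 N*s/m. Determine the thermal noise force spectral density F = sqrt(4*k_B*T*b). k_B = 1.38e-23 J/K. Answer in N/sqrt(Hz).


Step 1: Compute 4 * k_B * T * b
= 4 * 1.38e-23 * 323 * 2.3e-06
= 4.1008e-26 N^2/Hz
Step 2: F_noise = sqrt(4.1008e-26)
F_noise = 2.03e-13 N/sqrt(Hz)


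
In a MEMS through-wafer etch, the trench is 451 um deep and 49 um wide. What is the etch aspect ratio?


Step 1: AR = depth / width
Step 2: AR = 451 / 49
AR = 9.2


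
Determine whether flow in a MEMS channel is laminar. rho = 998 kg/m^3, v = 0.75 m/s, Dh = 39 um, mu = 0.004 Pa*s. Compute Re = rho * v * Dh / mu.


Step 1: Convert Dh to meters: Dh = 39e-6 m
Step 2: Re = rho * v * Dh / mu
Re = 998 * 0.75 * 39e-6 / 0.004
Re = 7.298
Since Re = 7.298 is below ~2300, the flow is laminar.


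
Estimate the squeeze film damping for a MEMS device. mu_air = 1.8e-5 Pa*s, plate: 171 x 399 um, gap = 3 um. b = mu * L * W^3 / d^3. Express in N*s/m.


Step 1: Convert to SI.
L = 171e-6 m, W = 399e-6 m, d = 3e-6 m
Step 2: W^3 = (399e-6)^3 = 6.35e-11 m^3
Step 3: d^3 = (3e-6)^3 = 2.70e-17 m^3
Step 4: b = 1.8e-5 * 171e-6 * 6.35e-11 / 2.70e-17
b = 7.24e-03 N*s/m


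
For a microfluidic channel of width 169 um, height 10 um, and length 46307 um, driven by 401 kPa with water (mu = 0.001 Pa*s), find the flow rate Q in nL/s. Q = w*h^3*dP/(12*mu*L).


Step 1: Convert all dimensions to SI (meters).
w = 169e-6 m, h = 10e-6 m, L = 46307e-6 m, dP = 401e3 Pa
Step 2: Q = w * h^3 * dP / (12 * mu * L)
Q = 169e-6 * (10e-6)^3 * 401e3 / (12 * 0.001 * 46307e-6) = 1.21956e-10 m^3/s
Step 3: Convert Q from m^3/s to nL/s (1 m^3 = 1e12 nL, so multiply by 1e12).
Q = 121.956 nL/s


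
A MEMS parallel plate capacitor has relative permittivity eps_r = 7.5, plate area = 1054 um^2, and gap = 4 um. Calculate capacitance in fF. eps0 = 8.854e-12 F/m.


Step 1: Convert area to m^2: A = 1054e-12 m^2
Step 2: Convert gap to m: d = 4e-6 m
Step 3: C = eps0 * eps_r * A / d
C = 8.854e-12 * 7.5 * 1054e-12 / 4e-6
Step 4: Convert to fF (multiply by 1e15).
C = 17.5 fF


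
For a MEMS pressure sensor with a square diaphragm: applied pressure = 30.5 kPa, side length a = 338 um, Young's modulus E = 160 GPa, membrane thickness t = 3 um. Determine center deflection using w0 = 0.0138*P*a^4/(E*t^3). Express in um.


Step 1: Convert pressure to compatible units (E is in GPa, so P in GPa).
P = 30.5 kPa = 30.5e-6 GPa
Step 2: Compute numerator: 0.0138 * P * a^4.
a^4 = 338^4 = 13051691536
numerator = 0.0138 * 30.5e-6 * 13051691536 = 5.493457e+03
Step 3: Compute denominator: E * t^3 = 160 * 3^3 = 4320
Step 4: w0 = numerator / denominator = 5.493457e+03 / 4320 = 1.2716 um


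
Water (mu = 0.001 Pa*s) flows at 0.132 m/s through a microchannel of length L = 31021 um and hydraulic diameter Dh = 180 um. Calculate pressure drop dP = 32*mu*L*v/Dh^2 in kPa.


Step 1: Convert to SI: L = 31021e-6 m, Dh = 180e-6 m
Step 2: dP = 32 * 0.001 * 31021e-6 * 0.132 / (180e-6)^2
Step 3: dP = 4044.22 Pa
Step 4: Convert to kPa: dP = 4.04 kPa


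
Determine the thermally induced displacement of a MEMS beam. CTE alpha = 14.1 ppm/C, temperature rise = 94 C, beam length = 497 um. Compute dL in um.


Step 1: Convert CTE: alpha = 14.1 ppm/C = 14.1e-6 /C
Step 2: dL = 14.1e-6 * 94 * 497
dL = 0.6587 um


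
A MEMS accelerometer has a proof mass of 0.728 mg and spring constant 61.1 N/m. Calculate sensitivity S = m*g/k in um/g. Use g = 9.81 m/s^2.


Step 1: Convert mass: m = 0.728 mg = 7.28e-07 kg
Step 2: S = m * g / k = 7.28e-07 * 9.81 / 61.1
Step 3: S = 1.17e-07 m/g
Step 4: Convert to um/g: S = 0.117 um/g


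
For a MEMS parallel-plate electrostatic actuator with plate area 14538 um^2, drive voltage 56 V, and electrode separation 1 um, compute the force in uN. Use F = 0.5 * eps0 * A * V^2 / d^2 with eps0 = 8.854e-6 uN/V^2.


Step 1: Identify parameters.
eps0 = 8.854e-6 uN/V^2, A = 14538 um^2, V = 56 V, d = 1 um
Step 2: Compute V^2 = 56^2 = 3136
Step 3: Compute d^2 = 1^2 = 1
Step 4: F = 0.5 * 8.854e-6 * 14538 * 3136 / 1
F = 201.832 uN


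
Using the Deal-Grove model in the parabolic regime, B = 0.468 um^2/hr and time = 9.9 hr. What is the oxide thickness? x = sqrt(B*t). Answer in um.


Step 1: Compute B*t = 0.468 * 9.9 = 4.6332
Step 2: x = sqrt(4.6332)
x = 2.152 um


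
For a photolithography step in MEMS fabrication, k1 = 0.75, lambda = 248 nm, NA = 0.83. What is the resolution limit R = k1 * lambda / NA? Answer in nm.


Step 1: Identify values: k1 = 0.75, lambda = 248 nm, NA = 0.83
Step 2: R = k1 * lambda / NA
R = 0.75 * 248 / 0.83
R = 224.1 nm


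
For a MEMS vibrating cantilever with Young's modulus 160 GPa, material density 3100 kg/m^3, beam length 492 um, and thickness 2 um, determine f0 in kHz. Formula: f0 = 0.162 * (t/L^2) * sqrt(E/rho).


Step 1: Convert units to SI.
t_SI = 2e-6 m, L_SI = 492e-6 m
Step 2: Calculate sqrt(E/rho).
sqrt(160e9 / 3100) = 7184.21 m/s
Step 3: Compute f0.
f0 = 0.162 * 2e-6 / (492e-6)^2 * 7184.21 = 9616.0 Hz = 9.62 kHz


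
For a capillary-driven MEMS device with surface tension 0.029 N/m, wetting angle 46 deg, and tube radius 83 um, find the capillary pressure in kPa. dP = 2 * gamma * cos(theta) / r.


Step 1: cos(46 deg) = 0.6947
Step 2: Convert r to m: r = 83e-6 m
Step 3: dP = 2 * 0.029 * 0.6947 / 83e-6 = 485.5 Pa
Step 4: Convert Pa to kPa (divide by 1000).
dP = 0.49 kPa


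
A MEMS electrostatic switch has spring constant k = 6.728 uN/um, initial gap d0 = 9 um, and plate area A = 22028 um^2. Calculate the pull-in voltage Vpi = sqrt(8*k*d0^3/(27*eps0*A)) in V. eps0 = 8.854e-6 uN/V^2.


Step 1: Compute numerator: 8 * k * d0^3 = 8 * 6.728 * 9^3 = 39237.696
Step 2: Compute denominator: 27 * eps0 * A = 27 * 8.854e-6 * 22028 = 5.26597
Step 3: Vpi = sqrt(39237.696 / 5.26597)
Vpi = 86.32 V


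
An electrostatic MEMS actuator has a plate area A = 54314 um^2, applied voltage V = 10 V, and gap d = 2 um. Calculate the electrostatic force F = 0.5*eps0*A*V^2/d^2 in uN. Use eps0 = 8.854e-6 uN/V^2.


Step 1: Identify parameters.
eps0 = 8.854e-6 uN/V^2, A = 54314 um^2, V = 10 V, d = 2 um
Step 2: Compute V^2 = 10^2 = 100
Step 3: Compute d^2 = 2^2 = 4
Step 4: F = 0.5 * 8.854e-6 * 54314 * 100 / 4
F = 6.011 uN


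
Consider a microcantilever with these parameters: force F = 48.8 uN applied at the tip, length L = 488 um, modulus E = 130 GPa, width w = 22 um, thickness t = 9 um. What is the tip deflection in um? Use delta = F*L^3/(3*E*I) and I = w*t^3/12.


Step 1: Calculate the second moment of area.
I = w * t^3 / 12 = 22 * 9^3 / 12 = 1336.5 um^4
Step 2: Convert E to consistent units (1 GPa = 1000 uN/um^2).
E = 130 GPa = 130000 uN/um^2
Step 3: Calculate tip deflection.
delta = F * L^3 / (3 * E * I)
delta = 48.8 * 488^3 / (3 * 130000 * 1336.5)
delta = 10.8804 um


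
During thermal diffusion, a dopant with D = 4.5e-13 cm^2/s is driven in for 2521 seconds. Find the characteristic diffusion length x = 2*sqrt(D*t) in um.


Step 1: Compute D*t = 4.5e-13 * 2521 = 1.13445e-09 cm^2
Step 2: sqrt(D*t) = 3.3682e-05 cm
Step 3: x = 2 * 3.3682e-05 cm = 6.7364e-05 cm
Step 4: Convert to um (1 cm = 1e4 um): x = 0.674 um


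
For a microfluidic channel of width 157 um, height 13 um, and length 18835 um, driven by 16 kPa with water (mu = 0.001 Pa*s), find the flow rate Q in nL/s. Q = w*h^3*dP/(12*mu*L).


Step 1: Convert all dimensions to SI (meters).
w = 157e-6 m, h = 13e-6 m, L = 18835e-6 m, dP = 16e3 Pa
Step 2: Q = w * h^3 * dP / (12 * mu * L)
Q = 157e-6 * (13e-6)^3 * 16e3 / (12 * 0.001 * 18835e-6) = 2.441759e-11 m^3/s
Step 3: Convert Q from m^3/s to nL/s (1 m^3 = 1e12 nL, so multiply by 1e12).
Q = 24.418 nL/s


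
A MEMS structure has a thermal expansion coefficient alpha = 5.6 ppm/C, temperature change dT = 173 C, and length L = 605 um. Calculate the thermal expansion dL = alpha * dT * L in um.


Step 1: Convert CTE: alpha = 5.6 ppm/C = 5.6e-6 /C
Step 2: dL = 5.6e-6 * 173 * 605
dL = 0.5861 um


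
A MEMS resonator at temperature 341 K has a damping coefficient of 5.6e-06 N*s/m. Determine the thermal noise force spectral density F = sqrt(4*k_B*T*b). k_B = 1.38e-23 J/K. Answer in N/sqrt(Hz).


Step 1: Compute 4 * k_B * T * b
= 4 * 1.38e-23 * 341 * 5.6e-06
= 1.0541e-25 N^2/Hz
Step 2: F_noise = sqrt(1.0541e-25)
F_noise = 3.25e-13 N/sqrt(Hz)


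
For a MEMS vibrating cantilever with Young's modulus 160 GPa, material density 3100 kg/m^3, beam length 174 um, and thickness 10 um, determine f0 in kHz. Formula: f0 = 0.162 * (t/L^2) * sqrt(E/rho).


Step 1: Convert units to SI.
t_SI = 10e-6 m, L_SI = 174e-6 m
Step 2: Calculate sqrt(E/rho).
sqrt(160e9 / 3100) = 7184.21 m/s
Step 3: Compute f0.
f0 = 0.162 * 10e-6 / (174e-6)^2 * 7184.21 = 384410.8 Hz = 384.41 kHz


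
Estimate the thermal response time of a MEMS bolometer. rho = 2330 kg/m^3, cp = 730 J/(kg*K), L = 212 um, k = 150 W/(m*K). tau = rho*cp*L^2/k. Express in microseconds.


Step 1: Convert L to m: L = 212e-6 m
Step 2: L^2 = (212e-6)^2 = 4.4944e-08 m^2
Step 3: tau = 2330 * 730 * 4.4944e-08 / 150 = 5.09635e-04 s
Step 4: Convert to microseconds (multiply by 1e6).
tau = 509.635 us


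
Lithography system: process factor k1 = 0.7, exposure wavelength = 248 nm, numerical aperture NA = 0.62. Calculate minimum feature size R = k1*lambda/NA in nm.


Step 1: Identify values: k1 = 0.7, lambda = 248 nm, NA = 0.62
Step 2: R = k1 * lambda / NA
R = 0.7 * 248 / 0.62
R = 280.0 nm


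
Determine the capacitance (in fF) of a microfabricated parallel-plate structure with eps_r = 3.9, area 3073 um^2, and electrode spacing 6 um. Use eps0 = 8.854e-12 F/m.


Step 1: Convert area to m^2: A = 3073e-12 m^2
Step 2: Convert gap to m: d = 6e-6 m
Step 3: C = eps0 * eps_r * A / d
C = 8.854e-12 * 3.9 * 3073e-12 / 6e-6
Step 4: Convert to fF (multiply by 1e15).
C = 17.69 fF


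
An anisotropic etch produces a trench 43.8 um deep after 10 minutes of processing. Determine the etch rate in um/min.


Step 1: Etch rate = depth / time
Step 2: rate = 43.8 / 10
rate = 4.38 um/min


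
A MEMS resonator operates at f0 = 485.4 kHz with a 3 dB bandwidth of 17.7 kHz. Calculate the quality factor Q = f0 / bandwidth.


Step 1: Q = f0 / bandwidth
Step 2: Q = 485.4 / 17.7
Q = 27.4


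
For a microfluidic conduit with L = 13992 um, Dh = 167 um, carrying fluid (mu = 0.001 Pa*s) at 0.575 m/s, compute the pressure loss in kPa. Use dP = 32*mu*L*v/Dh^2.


Step 1: Convert to SI: L = 13992e-6 m, Dh = 167e-6 m
Step 2: dP = 32 * 0.001 * 13992e-6 * 0.575 / (167e-6)^2
Step 3: dP = 9231.34 Pa
Step 4: Convert to kPa: dP = 9.23 kPa


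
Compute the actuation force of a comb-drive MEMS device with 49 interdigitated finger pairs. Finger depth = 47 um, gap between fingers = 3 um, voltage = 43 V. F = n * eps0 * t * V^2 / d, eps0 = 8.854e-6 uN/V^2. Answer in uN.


Step 1: Parameters: n=49, eps0=8.854e-6 uN/V^2, t=47 um, V=43 V, d=3 um
Step 2: V^2 = 1849
Step 3: F = 49 * 8.854e-6 * 47 * 1849 / 3
F = 12.568 uN


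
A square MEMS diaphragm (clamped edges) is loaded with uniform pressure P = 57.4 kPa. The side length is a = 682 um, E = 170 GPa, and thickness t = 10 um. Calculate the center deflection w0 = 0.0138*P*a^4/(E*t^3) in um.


Step 1: Convert pressure to compatible units (E is in GPa, so P in GPa).
P = 57.4 kPa = 57.4e-6 GPa
Step 2: Compute numerator: 0.0138 * P * a^4.
a^4 = 682^4 = 216340335376
numerator = 0.0138 * 57.4e-6 * 216340335376 = 1.71368e+05
Step 3: Compute denominator: E * t^3 = 170 * 10^3 = 170000
Step 4: w0 = numerator / denominator = 1.71368e+05 / 170000 = 1.008 um


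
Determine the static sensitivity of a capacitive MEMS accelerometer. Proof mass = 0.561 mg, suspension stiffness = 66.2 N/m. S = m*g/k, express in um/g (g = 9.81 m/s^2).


Step 1: Convert mass: m = 0.561 mg = 5.61e-07 kg
Step 2: S = m * g / k = 5.61e-07 * 9.81 / 66.2
Step 3: S = 8.31e-08 m/g
Step 4: Convert to um/g: S = 0.083 um/g


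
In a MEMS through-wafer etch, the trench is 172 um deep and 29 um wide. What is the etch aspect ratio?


Step 1: AR = depth / width
Step 2: AR = 172 / 29
AR = 5.9


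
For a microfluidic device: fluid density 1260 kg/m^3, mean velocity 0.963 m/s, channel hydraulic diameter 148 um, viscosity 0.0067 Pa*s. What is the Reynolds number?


Step 1: Convert Dh to meters: Dh = 148e-6 m
Step 2: Re = rho * v * Dh / mu
Re = 1260 * 0.963 * 148e-6 / 0.0067
Re = 26.803


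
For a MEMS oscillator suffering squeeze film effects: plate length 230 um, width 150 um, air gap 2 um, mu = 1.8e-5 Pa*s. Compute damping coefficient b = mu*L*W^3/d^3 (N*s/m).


Step 1: Convert to SI.
L = 230e-6 m, W = 150e-6 m, d = 2e-6 m
Step 2: W^3 = (150e-6)^3 = 3.37e-12 m^3
Step 3: d^3 = (2e-6)^3 = 8.00e-18 m^3
Step 4: b = 1.8e-5 * 230e-6 * 3.37e-12 / 8.00e-18
b = 1.75e-03 N*s/m


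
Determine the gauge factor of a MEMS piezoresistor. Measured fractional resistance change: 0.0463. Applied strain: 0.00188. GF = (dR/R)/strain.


Step 1: Identify values.
dR/R = 0.0463, strain = 0.00188
Step 2: GF = (dR/R) / strain = 0.0463 / 0.00188
GF = 24.6


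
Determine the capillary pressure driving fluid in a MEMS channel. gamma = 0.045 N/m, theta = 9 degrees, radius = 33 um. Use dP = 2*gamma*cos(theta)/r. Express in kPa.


Step 1: cos(9 deg) = 0.9877
Step 2: Convert r to m: r = 33e-6 m
Step 3: dP = 2 * 0.045 * 0.9877 / 33e-6 = 2693.7 Pa
Step 4: Convert Pa to kPa (divide by 1000).
dP = 2.69 kPa


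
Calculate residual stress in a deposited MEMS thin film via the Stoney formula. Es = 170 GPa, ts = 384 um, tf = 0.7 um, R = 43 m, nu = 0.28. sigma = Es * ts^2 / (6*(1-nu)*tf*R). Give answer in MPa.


Step 1: Compute numerator: Es * ts^2 = 170 * 384^2 = 25067520 (GPa*um^2)
Step 2: Compute denominator (R in um): 6*(1-nu)*tf*R = 6*0.72*0.7*43e6 = 130032000.0 (um^2)
Step 3: sigma (GPa) = 25067520 / 130032000.0 = 1.9278e-01 GPa
Step 4: Convert to MPa (x1000): sigma = 192.8 MPa


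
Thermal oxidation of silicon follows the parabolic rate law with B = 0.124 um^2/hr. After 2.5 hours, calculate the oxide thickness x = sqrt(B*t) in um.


Step 1: Compute B*t = 0.124 * 2.5 = 0.31
Step 2: x = sqrt(0.31)
x = 0.557 um


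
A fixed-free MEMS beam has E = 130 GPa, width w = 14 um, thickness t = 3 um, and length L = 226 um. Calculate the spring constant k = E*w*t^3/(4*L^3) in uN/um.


Step 1: Convert E to consistent units (1 GPa = 1000 uN/um^2).
E = 130 GPa = 130000 uN/um^2
Step 2: Compute t^3 = 3^3 = 27
Step 3: Compute L^3 = 226^3 = 11543176
Step 4: k = 130000 * 14 * 27 / (4 * 11543176)
k = 1.0643 uN/um


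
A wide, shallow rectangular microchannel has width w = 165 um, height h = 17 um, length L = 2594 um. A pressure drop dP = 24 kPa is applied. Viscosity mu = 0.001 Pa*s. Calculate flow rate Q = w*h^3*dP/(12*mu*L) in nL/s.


Step 1: Convert all dimensions to SI (meters).
w = 165e-6 m, h = 17e-6 m, L = 2594e-6 m, dP = 24e3 Pa
Step 2: Q = w * h^3 * dP / (12 * mu * L)
Q = 165e-6 * (17e-6)^3 * 24e3 / (12 * 0.001 * 2594e-6) = 6.2501542e-10 m^3/s
Step 3: Convert Q from m^3/s to nL/s (1 m^3 = 1e12 nL, so multiply by 1e12).
Q = 625.015 nL/s


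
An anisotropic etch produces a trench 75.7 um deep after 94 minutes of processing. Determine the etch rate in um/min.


Step 1: Etch rate = depth / time
Step 2: rate = 75.7 / 94
rate = 0.805 um/min


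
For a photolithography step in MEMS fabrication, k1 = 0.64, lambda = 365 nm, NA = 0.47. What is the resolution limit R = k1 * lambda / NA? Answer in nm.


Step 1: Identify values: k1 = 0.64, lambda = 365 nm, NA = 0.47
Step 2: R = k1 * lambda / NA
R = 0.64 * 365 / 0.47
R = 497.0 nm


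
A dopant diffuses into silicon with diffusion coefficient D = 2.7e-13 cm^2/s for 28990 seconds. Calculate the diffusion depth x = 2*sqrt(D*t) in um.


Step 1: Compute D*t = 2.7e-13 * 28990 = 7.8273e-09 cm^2
Step 2: sqrt(D*t) = 8.8472e-05 cm
Step 3: x = 2 * 8.8472e-05 cm = 1.76944e-04 cm
Step 4: Convert to um (1 cm = 1e4 um): x = 1.769 um


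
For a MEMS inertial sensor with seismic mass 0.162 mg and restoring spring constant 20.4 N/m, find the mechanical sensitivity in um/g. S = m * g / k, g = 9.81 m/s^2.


Step 1: Convert mass: m = 0.162 mg = 1.62e-07 kg
Step 2: S = m * g / k = 1.62e-07 * 9.81 / 20.4
Step 3: S = 7.79e-08 m/g
Step 4: Convert to um/g: S = 0.078 um/g


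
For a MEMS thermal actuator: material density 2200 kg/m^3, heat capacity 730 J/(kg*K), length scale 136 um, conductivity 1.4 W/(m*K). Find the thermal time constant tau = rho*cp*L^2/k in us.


Step 1: Convert L to m: L = 136e-6 m
Step 2: L^2 = (136e-6)^2 = 1.8496e-08 m^2
Step 3: tau = 2200 * 730 * 1.8496e-08 / 1.4 = 2.121755429e-02 s
Step 4: Convert to microseconds (multiply by 1e6).
tau = 21217.554 us


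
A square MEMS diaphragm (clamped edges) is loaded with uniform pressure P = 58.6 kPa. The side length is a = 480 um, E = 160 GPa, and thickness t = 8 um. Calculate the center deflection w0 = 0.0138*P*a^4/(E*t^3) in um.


Step 1: Convert pressure to compatible units (E is in GPa, so P in GPa).
P = 58.6 kPa = 58.6e-6 GPa
Step 2: Compute numerator: 0.0138 * P * a^4.
a^4 = 480^4 = 53084160000
numerator = 0.0138 * 58.6e-6 * 53084160000 = 4.2928e+04
Step 3: Compute denominator: E * t^3 = 160 * 8^3 = 81920
Step 4: w0 = numerator / denominator = 4.2928e+04 / 81920 = 0.524 um


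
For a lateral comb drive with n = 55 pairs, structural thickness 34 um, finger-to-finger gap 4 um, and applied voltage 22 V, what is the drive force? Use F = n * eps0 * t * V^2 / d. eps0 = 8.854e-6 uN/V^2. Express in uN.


Step 1: Parameters: n=55, eps0=8.854e-6 uN/V^2, t=34 um, V=22 V, d=4 um
Step 2: V^2 = 484
Step 3: F = 55 * 8.854e-6 * 34 * 484 / 4
F = 2.003 uN


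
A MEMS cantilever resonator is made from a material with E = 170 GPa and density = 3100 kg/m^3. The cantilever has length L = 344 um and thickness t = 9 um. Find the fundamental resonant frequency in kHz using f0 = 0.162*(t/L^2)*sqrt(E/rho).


Step 1: Convert units to SI.
t_SI = 9e-6 m, L_SI = 344e-6 m
Step 2: Calculate sqrt(E/rho).
sqrt(170e9 / 3100) = 7405.32 m/s
Step 3: Compute f0.
f0 = 0.162 * 9e-6 / (344e-6)^2 * 7405.32 = 91239.8 Hz = 91.24 kHz


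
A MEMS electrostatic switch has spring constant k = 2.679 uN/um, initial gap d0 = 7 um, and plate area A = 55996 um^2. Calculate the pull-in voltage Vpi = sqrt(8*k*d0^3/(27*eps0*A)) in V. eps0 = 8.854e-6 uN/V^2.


Step 1: Compute numerator: 8 * k * d0^3 = 8 * 2.679 * 7^3 = 7351.176
Step 2: Compute denominator: 27 * eps0 * A = 27 * 8.854e-6 * 55996 = 13.386292
Step 3: Vpi = sqrt(7351.176 / 13.386292)
Vpi = 23.43 V


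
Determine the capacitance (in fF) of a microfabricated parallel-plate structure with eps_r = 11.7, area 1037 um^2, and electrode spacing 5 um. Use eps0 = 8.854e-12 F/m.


Step 1: Convert area to m^2: A = 1037e-12 m^2
Step 2: Convert gap to m: d = 5e-6 m
Step 3: C = eps0 * eps_r * A / d
C = 8.854e-12 * 11.7 * 1037e-12 / 5e-6
Step 4: Convert to fF (multiply by 1e15).
C = 21.48 fF


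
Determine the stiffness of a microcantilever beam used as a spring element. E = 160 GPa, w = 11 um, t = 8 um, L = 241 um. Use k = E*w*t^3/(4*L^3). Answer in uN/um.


Step 1: Convert E to consistent units (1 GPa = 1000 uN/um^2).
E = 160 GPa = 160000 uN/um^2
Step 2: Compute t^3 = 8^3 = 512
Step 3: Compute L^3 = 241^3 = 13997521
Step 4: k = 160000 * 11 * 512 / (4 * 13997521)
k = 16.0943 uN/um


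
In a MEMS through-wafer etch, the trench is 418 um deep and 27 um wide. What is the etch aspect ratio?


Step 1: AR = depth / width
Step 2: AR = 418 / 27
AR = 15.5


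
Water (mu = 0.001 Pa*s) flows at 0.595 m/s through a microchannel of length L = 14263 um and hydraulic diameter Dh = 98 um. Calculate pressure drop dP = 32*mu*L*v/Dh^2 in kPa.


Step 1: Convert to SI: L = 14263e-6 m, Dh = 98e-6 m
Step 2: dP = 32 * 0.001 * 14263e-6 * 0.595 / (98e-6)^2
Step 3: dP = 28276.50 Pa
Step 4: Convert to kPa: dP = 28.28 kPa


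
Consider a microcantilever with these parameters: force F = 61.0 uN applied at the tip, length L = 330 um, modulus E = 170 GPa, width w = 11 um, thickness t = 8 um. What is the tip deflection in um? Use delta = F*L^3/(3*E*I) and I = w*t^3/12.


Step 1: Calculate the second moment of area.
I = w * t^3 / 12 = 11 * 8^3 / 12 = 469.3333 um^4
Step 2: Convert E to consistent units (1 GPa = 1000 uN/um^2).
E = 170 GPa = 170000 uN/um^2
Step 3: Calculate tip deflection.
delta = F * L^3 / (3 * E * I)
delta = 61.0 * 330^3 / (3 * 170000 * 469.3333)
delta = 9.1584 um


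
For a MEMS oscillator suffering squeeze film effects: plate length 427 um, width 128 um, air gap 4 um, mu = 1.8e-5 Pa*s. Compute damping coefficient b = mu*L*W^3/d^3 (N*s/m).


Step 1: Convert to SI.
L = 427e-6 m, W = 128e-6 m, d = 4e-6 m
Step 2: W^3 = (128e-6)^3 = 2.10e-12 m^3
Step 3: d^3 = (4e-6)^3 = 6.40e-17 m^3
Step 4: b = 1.8e-5 * 427e-6 * 2.10e-12 / 6.40e-17
b = 2.52e-04 N*s/m


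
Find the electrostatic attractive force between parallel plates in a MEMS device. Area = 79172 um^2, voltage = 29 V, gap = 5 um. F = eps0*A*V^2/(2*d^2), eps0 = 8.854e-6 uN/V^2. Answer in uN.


Step 1: Identify parameters.
eps0 = 8.854e-6 uN/V^2, A = 79172 um^2, V = 29 V, d = 5 um
Step 2: Compute V^2 = 29^2 = 841
Step 3: Compute d^2 = 5^2 = 25
Step 4: F = 0.5 * 8.854e-6 * 79172 * 841 / 25
F = 11.791 uN


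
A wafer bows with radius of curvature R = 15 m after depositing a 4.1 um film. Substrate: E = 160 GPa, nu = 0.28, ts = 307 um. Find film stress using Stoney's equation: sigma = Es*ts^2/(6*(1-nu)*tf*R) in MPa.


Step 1: Compute numerator: Es * ts^2 = 160 * 307^2 = 15079840 (GPa*um^2)
Step 2: Compute denominator (R in um): 6*(1-nu)*tf*R = 6*0.72*4.1*15e6 = 265680000.0 (um^2)
Step 3: sigma (GPa) = 15079840 / 265680000.0 = 5.6759e-02 GPa
Step 4: Convert to MPa (x1000): sigma = 56.8 MPa


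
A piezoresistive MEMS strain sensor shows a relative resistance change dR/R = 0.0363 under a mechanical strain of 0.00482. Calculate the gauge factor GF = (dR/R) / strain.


Step 1: Identify values.
dR/R = 0.0363, strain = 0.00482
Step 2: GF = (dR/R) / strain = 0.0363 / 0.00482
GF = 7.5


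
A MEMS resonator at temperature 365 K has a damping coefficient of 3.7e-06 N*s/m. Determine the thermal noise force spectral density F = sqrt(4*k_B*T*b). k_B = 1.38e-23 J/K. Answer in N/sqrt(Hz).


Step 1: Compute 4 * k_B * T * b
= 4 * 1.38e-23 * 365 * 3.7e-06
= 7.4548e-26 N^2/Hz
Step 2: F_noise = sqrt(7.4548e-26)
F_noise = 2.73e-13 N/sqrt(Hz)


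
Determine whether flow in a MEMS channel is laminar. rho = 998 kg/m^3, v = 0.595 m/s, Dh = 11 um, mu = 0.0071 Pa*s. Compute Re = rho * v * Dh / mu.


Step 1: Convert Dh to meters: Dh = 11e-6 m
Step 2: Re = rho * v * Dh / mu
Re = 998 * 0.595 * 11e-6 / 0.0071
Re = 0.92
Since Re = 0.92 is below ~2300, the flow is laminar.


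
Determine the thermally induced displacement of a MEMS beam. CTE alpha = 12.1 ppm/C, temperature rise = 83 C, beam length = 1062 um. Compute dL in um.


Step 1: Convert CTE: alpha = 12.1 ppm/C = 12.1e-6 /C
Step 2: dL = 12.1e-6 * 83 * 1062
dL = 1.0666 um


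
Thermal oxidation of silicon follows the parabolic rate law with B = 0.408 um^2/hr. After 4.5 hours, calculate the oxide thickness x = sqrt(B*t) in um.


Step 1: Compute B*t = 0.408 * 4.5 = 1.836
Step 2: x = sqrt(1.836)
x = 1.355 um


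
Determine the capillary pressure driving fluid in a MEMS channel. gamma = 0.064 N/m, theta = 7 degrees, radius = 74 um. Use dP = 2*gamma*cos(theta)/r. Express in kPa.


Step 1: cos(7 deg) = 0.9925
Step 2: Convert r to m: r = 74e-6 m
Step 3: dP = 2 * 0.064 * 0.9925 / 74e-6 = 1716.8 Pa
Step 4: Convert Pa to kPa (divide by 1000).
dP = 1.72 kPa


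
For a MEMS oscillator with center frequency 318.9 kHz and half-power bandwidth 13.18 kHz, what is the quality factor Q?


Step 1: Q = f0 / bandwidth
Step 2: Q = 318.9 / 13.18
Q = 24.2


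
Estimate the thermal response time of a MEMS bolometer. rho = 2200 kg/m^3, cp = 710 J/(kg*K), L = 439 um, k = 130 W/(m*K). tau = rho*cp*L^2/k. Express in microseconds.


Step 1: Convert L to m: L = 439e-6 m
Step 2: L^2 = (439e-6)^2 = 1.92721e-07 m^2
Step 3: tau = 2200 * 710 * 1.92721e-07 / 130 = 2.31561694e-03 s
Step 4: Convert to microseconds (multiply by 1e6).
tau = 2315.617 us


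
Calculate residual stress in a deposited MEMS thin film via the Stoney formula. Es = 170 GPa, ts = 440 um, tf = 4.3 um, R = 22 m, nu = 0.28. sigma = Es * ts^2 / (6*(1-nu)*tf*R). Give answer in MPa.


Step 1: Compute numerator: Es * ts^2 = 170 * 440^2 = 32912000 (GPa*um^2)
Step 2: Compute denominator (R in um): 6*(1-nu)*tf*R = 6*0.72*4.3*22e6 = 408672000.0 (um^2)
Step 3: sigma (GPa) = 32912000 / 408672000.0 = 8.0534e-02 GPa
Step 4: Convert to MPa (x1000): sigma = 80.5 MPa


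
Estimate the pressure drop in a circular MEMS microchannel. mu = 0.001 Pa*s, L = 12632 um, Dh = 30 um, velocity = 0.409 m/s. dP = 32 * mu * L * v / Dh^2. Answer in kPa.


Step 1: Convert to SI: L = 12632e-6 m, Dh = 30e-6 m
Step 2: dP = 32 * 0.001 * 12632e-6 * 0.409 / (30e-6)^2
Step 3: dP = 183697.35 Pa
Step 4: Convert to kPa: dP = 183.7 kPa


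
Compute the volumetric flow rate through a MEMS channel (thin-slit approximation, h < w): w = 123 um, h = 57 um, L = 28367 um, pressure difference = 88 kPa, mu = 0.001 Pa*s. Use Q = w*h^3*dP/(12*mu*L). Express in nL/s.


Step 1: Convert all dimensions to SI (meters).
w = 123e-6 m, h = 57e-6 m, L = 28367e-6 m, dP = 88e3 Pa
Step 2: Q = w * h^3 * dP / (12 * mu * L)
Q = 123e-6 * (57e-6)^3 * 88e3 / (12 * 0.001 * 28367e-6) = 5.88867649e-09 m^3/s
Step 3: Convert Q from m^3/s to nL/s (1 m^3 = 1e12 nL, so multiply by 1e12).
Q = 5888.676 nL/s


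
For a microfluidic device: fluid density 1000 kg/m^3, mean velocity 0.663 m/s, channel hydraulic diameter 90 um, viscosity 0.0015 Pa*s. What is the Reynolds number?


Step 1: Convert Dh to meters: Dh = 90e-6 m
Step 2: Re = rho * v * Dh / mu
Re = 1000 * 0.663 * 90e-6 / 0.0015
Re = 39.78


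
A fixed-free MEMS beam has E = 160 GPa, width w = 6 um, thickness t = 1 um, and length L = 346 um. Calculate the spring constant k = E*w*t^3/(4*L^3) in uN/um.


Step 1: Convert E to consistent units (1 GPa = 1000 uN/um^2).
E = 160 GPa = 160000 uN/um^2
Step 2: Compute t^3 = 1^3 = 1
Step 3: Compute L^3 = 346^3 = 41421736
Step 4: k = 160000 * 6 * 1 / (4 * 41421736)
k = 0.0058 uN/um


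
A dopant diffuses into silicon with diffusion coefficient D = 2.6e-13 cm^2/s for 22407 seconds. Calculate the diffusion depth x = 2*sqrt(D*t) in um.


Step 1: Compute D*t = 2.6e-13 * 22407 = 5.82582e-09 cm^2
Step 2: sqrt(D*t) = 7.63271e-05 cm
Step 3: x = 2 * 7.63271e-05 cm = 1.526542e-04 cm
Step 4: Convert to um (1 cm = 1e4 um): x = 1.527 um


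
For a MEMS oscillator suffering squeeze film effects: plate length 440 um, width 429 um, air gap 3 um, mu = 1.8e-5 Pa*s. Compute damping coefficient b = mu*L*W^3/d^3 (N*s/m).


Step 1: Convert to SI.
L = 440e-6 m, W = 429e-6 m, d = 3e-6 m
Step 2: W^3 = (429e-6)^3 = 7.90e-11 m^3
Step 3: d^3 = (3e-6)^3 = 2.70e-17 m^3
Step 4: b = 1.8e-5 * 440e-6 * 7.90e-11 / 2.70e-17
b = 2.32e-02 N*s/m


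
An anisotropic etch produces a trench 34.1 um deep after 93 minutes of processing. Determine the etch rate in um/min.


Step 1: Etch rate = depth / time
Step 2: rate = 34.1 / 93
rate = 0.367 um/min


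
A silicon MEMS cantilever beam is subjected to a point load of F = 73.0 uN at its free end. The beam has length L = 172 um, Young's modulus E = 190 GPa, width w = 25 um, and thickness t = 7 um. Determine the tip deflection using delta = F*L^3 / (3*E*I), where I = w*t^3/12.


Step 1: Calculate the second moment of area.
I = w * t^3 / 12 = 25 * 7^3 / 12 = 714.5833 um^4
Step 2: Convert E to consistent units (1 GPa = 1000 uN/um^2).
E = 190 GPa = 190000 uN/um^2
Step 3: Calculate tip deflection.
delta = F * L^3 / (3 * E * I)
delta = 73.0 * 172^3 / (3 * 190000 * 714.5833)
delta = 0.912 um


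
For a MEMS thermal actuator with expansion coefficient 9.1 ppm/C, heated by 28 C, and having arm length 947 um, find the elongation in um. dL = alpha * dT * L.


Step 1: Convert CTE: alpha = 9.1 ppm/C = 9.1e-6 /C
Step 2: dL = 9.1e-6 * 28 * 947
dL = 0.2413 um


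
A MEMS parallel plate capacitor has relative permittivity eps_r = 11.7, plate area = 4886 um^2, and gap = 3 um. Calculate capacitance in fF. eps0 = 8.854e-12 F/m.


Step 1: Convert area to m^2: A = 4886e-12 m^2
Step 2: Convert gap to m: d = 3e-6 m
Step 3: C = eps0 * eps_r * A / d
C = 8.854e-12 * 11.7 * 4886e-12 / 3e-6
Step 4: Convert to fF (multiply by 1e15).
C = 168.72 fF


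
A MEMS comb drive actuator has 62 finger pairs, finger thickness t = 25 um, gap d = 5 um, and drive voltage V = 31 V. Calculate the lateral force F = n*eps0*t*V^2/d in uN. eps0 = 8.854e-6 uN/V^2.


Step 1: Parameters: n=62, eps0=8.854e-6 uN/V^2, t=25 um, V=31 V, d=5 um
Step 2: V^2 = 961
Step 3: F = 62 * 8.854e-6 * 25 * 961 / 5
F = 2.638 uN


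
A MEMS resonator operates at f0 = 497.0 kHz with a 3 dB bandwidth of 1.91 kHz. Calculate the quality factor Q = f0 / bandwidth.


Step 1: Q = f0 / bandwidth
Step 2: Q = 497.0 / 1.91
Q = 260.2


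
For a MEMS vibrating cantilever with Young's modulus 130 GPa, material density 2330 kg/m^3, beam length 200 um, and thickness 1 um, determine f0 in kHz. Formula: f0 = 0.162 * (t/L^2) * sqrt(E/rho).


Step 1: Convert units to SI.
t_SI = 1e-6 m, L_SI = 200e-6 m
Step 2: Calculate sqrt(E/rho).
sqrt(130e9 / 2330) = 7469.54 m/s
Step 3: Compute f0.
f0 = 0.162 * 1e-6 / (200e-6)^2 * 7469.54 = 30251.6 Hz = 30.25 kHz


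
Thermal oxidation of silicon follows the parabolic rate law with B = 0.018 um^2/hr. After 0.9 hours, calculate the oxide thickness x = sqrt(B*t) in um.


Step 1: Compute B*t = 0.018 * 0.9 = 0.0162
Step 2: x = sqrt(0.0162)
x = 0.127 um


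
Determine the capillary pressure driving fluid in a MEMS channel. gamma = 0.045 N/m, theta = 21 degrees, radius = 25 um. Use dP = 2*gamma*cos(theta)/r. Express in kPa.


Step 1: cos(21 deg) = 0.9336
Step 2: Convert r to m: r = 25e-6 m
Step 3: dP = 2 * 0.045 * 0.9336 / 25e-6 = 3361.0 Pa
Step 4: Convert Pa to kPa (divide by 1000).
dP = 3.36 kPa


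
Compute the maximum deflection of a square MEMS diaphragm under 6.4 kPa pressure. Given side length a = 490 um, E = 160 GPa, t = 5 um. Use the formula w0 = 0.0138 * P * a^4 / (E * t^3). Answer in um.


Step 1: Convert pressure to compatible units (E is in GPa, so P in GPa).
P = 6.4 kPa = 6.4e-6 GPa
Step 2: Compute numerator: 0.0138 * P * a^4.
a^4 = 490^4 = 57648010000
numerator = 0.0138 * 6.4e-6 * 57648010000 = 5.09147e+03
Step 3: Compute denominator: E * t^3 = 160 * 5^3 = 20000
Step 4: w0 = numerator / denominator = 5.09147e+03 / 20000 = 0.2546 um


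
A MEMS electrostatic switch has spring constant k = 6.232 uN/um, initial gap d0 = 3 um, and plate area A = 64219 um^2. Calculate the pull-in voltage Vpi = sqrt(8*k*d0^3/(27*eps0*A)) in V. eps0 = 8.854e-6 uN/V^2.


Step 1: Compute numerator: 8 * k * d0^3 = 8 * 6.232 * 3^3 = 1346.112
Step 2: Compute denominator: 27 * eps0 * A = 27 * 8.854e-6 * 64219 = 15.352066
Step 3: Vpi = sqrt(1346.112 / 15.352066)
Vpi = 9.36 V


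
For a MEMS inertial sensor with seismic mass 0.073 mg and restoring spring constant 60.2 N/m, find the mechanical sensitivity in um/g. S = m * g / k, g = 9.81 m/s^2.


Step 1: Convert mass: m = 0.073 mg = 7.30e-08 kg
Step 2: S = m * g / k = 7.30e-08 * 9.81 / 60.2
Step 3: S = 1.19e-08 m/g
Step 4: Convert to um/g: S = 0.012 um/g


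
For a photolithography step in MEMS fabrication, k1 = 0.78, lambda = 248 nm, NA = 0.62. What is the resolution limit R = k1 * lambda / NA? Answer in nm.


Step 1: Identify values: k1 = 0.78, lambda = 248 nm, NA = 0.62
Step 2: R = k1 * lambda / NA
R = 0.78 * 248 / 0.62
R = 312.0 nm


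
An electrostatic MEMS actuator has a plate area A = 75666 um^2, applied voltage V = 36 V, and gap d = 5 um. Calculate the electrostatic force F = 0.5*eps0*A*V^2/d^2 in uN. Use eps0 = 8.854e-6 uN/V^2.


Step 1: Identify parameters.
eps0 = 8.854e-6 uN/V^2, A = 75666 um^2, V = 36 V, d = 5 um
Step 2: Compute V^2 = 36^2 = 1296
Step 3: Compute d^2 = 5^2 = 25
Step 4: F = 0.5 * 8.854e-6 * 75666 * 1296 / 25
F = 17.365 uN


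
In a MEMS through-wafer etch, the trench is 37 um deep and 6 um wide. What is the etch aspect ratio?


Step 1: AR = depth / width
Step 2: AR = 37 / 6
AR = 6.2


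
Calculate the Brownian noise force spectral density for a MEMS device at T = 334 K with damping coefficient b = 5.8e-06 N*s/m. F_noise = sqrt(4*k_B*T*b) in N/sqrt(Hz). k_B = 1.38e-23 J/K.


Step 1: Compute 4 * k_B * T * b
= 4 * 1.38e-23 * 334 * 5.8e-06
= 1.0693e-25 N^2/Hz
Step 2: F_noise = sqrt(1.0693e-25)
F_noise = 3.27e-13 N/sqrt(Hz)


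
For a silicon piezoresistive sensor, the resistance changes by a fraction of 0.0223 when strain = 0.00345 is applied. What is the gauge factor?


Step 1: Identify values.
dR/R = 0.0223, strain = 0.00345
Step 2: GF = (dR/R) / strain = 0.0223 / 0.00345
GF = 6.5


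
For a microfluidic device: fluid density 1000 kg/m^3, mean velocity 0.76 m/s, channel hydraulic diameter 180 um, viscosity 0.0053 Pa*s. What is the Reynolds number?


Step 1: Convert Dh to meters: Dh = 180e-6 m
Step 2: Re = rho * v * Dh / mu
Re = 1000 * 0.76 * 180e-6 / 0.0053
Re = 25.811
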